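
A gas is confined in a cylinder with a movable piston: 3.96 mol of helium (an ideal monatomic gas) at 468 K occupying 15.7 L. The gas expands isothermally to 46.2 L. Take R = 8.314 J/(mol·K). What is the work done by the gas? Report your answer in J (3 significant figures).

W ≈ 16600 J

Isothermal: W = nRT ln(V₂/V₁).
W = (3.96)(8.314)(468) × ln(46.2/15.7)
  = 15408 × 1.079
W_by_gas = 16630 J.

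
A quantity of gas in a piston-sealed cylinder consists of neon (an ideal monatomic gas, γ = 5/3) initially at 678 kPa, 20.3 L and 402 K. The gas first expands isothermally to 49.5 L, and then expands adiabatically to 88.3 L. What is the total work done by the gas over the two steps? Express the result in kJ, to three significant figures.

Step 1 (isothermal): W = P₁V₁ ln(V₂/V₁) = (13763) ln(49.5/20.3) = 12268 J.
After step 1: P = 278 kPa, V = 49.5 L, T = 402 K.
Step 2 (adiabatic): W = (P₁V₁ − P₂V₂)/(γ−1) = (13763 − 9357)/0.667 = 6609 J.
W_total = 12268 + 6609 = 18877 J.

W_total ≈ 18.9 kJ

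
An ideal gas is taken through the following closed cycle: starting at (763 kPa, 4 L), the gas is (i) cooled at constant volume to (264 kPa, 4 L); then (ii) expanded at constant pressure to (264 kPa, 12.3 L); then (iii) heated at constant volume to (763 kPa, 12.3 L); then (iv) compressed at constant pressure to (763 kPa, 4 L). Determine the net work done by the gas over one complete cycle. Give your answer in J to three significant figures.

Constant-volume legs do no work.
W(ii) = (264)(12.3 − 4) = 2191 J; W(iv) = (763)(4 − 12.3) = -6333 J.
W_net = 2191 − 6333 = -4142 J (the counter-clockwise enclosed area).

W_net ≈ -4140 J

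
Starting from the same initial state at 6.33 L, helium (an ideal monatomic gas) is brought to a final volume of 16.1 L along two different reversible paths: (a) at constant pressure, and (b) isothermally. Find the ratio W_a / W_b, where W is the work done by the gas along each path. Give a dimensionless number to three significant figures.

Path (a) isobaric: W = P₁(V₂ − V₁) → W_a/(P₁V₁) = 1.543.
Path (b) isothermal: W = P₁V₁ ln(V₂/V₁) → W_b/(P₁V₁) = 0.9335.
W_a / W_b = 1.543 / 0.9335 = 1.653.

W_a / W_b ≈ 1.65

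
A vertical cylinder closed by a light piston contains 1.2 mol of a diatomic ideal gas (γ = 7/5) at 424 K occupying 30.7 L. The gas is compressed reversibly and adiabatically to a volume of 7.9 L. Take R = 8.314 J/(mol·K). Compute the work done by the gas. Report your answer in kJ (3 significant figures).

Adiabatic: TV^(γ−1) = const with γ = 7/5.
T₂ = T₁ (V₁/V₂)^(γ−1) = 424 × (30.7/7.9)^0.4 = 424 × 1.721 = 729.7 K.
W_by = nCᵥ(T₁ − T₂) = (1.2)(20.79)(424 − 729.7) = -7626 J.

W ≈ -7.63 kJ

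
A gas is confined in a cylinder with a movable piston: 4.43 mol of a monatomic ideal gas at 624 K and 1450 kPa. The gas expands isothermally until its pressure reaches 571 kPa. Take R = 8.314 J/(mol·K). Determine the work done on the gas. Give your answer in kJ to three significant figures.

Isothermal process: W = nRT ln(V₂/V₁) = nRT ln(P₁/P₂).
W = (4.43)(8.314)(624) × ln(1450/571)
  = 22983 × ln(2.539) = 22983 × 0.9319
W_by_gas = 21418 J; work on gas = −W_by = -21418 J.

W ≈ -21.4 kJ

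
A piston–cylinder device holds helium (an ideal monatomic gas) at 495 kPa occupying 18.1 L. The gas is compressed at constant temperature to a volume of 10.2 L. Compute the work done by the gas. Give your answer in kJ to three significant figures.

W ≈ -5.14 kJ

Isothermal: W = nRT ln(V₂/V₁) = P₁V₁ ln(V₂/V₁).
P₁V₁ = (495 kPa)(18.1 L) = 8960 J.
W = 8960 × ln(10.2/18.1) = 8960 × -0.5735
W_by_gas = -5138 J.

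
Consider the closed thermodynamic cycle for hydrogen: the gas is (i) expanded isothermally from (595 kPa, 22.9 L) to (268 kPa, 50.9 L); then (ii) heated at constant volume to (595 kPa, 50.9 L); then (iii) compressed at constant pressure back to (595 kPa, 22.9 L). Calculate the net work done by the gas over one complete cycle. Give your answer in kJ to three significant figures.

Leg (i): W = PᵢVᵢ ln(V_f/Vᵢ) = (13626) ln(50.9/22.9) = 10883 J.
Leg (ii): W = 0.
Leg (iii): W = PΔV = (595)(22.9 − 50.9) = -16660 J.
W_net = 10883 − 16660 = -5777 J.

W_net ≈ -5.78 kJ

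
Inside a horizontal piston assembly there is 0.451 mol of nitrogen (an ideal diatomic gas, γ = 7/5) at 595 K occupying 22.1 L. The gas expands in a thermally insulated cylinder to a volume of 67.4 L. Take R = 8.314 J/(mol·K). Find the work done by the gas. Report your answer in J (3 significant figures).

Adiabatic: TV^(γ−1) = const with γ = 7/5.
T₂ = T₁ (V₁/V₂)^(γ−1) = 595 × (22.1/67.4)^0.4 = 595 × 0.6402 = 380.9 K.
W_by = nCᵥ(T₁ − T₂) = (0.451)(20.79)(595 − 380.9) = 2007 J.

W ≈ 2010 J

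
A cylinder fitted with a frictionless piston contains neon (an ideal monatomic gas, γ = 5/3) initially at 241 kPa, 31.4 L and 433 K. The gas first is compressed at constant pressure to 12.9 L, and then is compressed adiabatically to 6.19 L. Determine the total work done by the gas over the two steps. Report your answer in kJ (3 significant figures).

W_total ≈ -7.40 kJ

Step 1 (isobaric): W = PΔV = (241 kPa)(12.9 − 31.4 L) = -4458 J.
After step 1: P = 241 kPa, V = 12.9 L, T = 177.9 K.
Step 2 (adiabatic): W = (P₁V₁ − P₂V₂)/(γ−1) = (3109 − 5072)/0.667 = -2945 J.
W_total = -4458 − 2945 = -7404 J.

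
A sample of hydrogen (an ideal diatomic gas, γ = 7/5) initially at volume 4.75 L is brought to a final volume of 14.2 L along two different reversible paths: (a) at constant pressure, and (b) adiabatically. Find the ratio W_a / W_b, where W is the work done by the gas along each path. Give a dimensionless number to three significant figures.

W_a / W_b ≈ 2.24

Path (a) isobaric: W = P₁(V₂ − V₁) → W_a/(P₁V₁) = 1.989.
Path (b) adiabatic: W = P₁V₁(1 − (V₁/V₂)^(γ−1))/(γ−1) → W_b/(P₁V₁) = 0.8867.
W_a / W_b = 1.989 / 0.8867 = 2.244.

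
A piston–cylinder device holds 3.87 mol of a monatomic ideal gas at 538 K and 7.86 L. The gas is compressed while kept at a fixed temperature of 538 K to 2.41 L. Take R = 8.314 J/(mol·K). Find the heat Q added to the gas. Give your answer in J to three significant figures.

Q ≈ -20500 J

Isothermal ⇒ ΔU = 0, so Q = W = nRT ln(V₂/V₁).
Q = (3.87)(8.314)(538) ln(2.41/7.86) = 17310 × -1.182 = -20463 J.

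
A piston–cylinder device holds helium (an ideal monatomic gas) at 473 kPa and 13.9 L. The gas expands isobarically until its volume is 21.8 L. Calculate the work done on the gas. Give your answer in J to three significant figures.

Isobaric: W = P ΔV.
W = (473 kPa)(21.8 − 13.9 L) = (473)(7.9) = 3737 J.
Work on gas = −W_by = -3737 J.

W ≈ -3740 J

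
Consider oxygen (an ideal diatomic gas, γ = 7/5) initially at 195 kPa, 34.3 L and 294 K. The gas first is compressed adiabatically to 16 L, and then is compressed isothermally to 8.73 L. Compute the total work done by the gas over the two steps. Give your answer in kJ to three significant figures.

W_total ≈ -11.5 kJ

Step 1 (adiabatic): W = (P₁V₁ − P₂V₂)/(γ−1) = (6688 − 9074)/0.4 = -5964 J.
After step 1: P = 567.1 kPa, V = 16 L, T = 398.9 K.
Step 2 (isothermal): W = P₁V₁ ln(V₂/V₁) = (9074) ln(8.73/16) = -5497 J.
W_total = -5964 − 5497 = -11461 J.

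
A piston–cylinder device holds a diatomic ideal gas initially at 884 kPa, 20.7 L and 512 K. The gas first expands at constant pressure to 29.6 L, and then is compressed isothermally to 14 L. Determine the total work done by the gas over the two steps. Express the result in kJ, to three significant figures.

W_total ≈ -11.7 kJ

Step 1 (isobaric): W = PΔV = (884 kPa)(29.6 − 20.7 L) = 7868 J.
After step 1: P = 884 kPa, V = 29.6 L, T = 732.1 K.
Step 2 (isothermal): W = P₁V₁ ln(V₂/V₁) = (26166) ln(14/29.6) = -19591 J.
W_total = 7868 − 19591 = -11724 J.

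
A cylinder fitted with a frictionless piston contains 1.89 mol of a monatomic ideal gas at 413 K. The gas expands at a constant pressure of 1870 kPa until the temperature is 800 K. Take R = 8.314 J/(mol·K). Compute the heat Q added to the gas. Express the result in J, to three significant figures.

Q ≈ 15200 J

Isobaric: W = nRΔT = (1.89)(8.314)(387) = 6081 J.
ΔU = nCᵥΔT with Cᵥ = 3R/2: ΔU = (1.89)(12.47)(387) = 9122 J.
Q = ΔU + W = 9122 + 6081 = 15203 J.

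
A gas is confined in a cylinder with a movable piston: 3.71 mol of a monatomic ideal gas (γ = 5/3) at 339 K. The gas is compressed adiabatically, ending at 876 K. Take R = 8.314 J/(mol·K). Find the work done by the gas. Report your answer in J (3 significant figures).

Adiabatic ⇒ Q = 0, so W_by = −ΔU = nCᵥ(T₁ − T₂).
Cᵥ = 3R/2 = 12.47 J/(mol·K).
W = (3.71)(12.47)(339 − 876) = -24846 J.

W ≈ -24800 J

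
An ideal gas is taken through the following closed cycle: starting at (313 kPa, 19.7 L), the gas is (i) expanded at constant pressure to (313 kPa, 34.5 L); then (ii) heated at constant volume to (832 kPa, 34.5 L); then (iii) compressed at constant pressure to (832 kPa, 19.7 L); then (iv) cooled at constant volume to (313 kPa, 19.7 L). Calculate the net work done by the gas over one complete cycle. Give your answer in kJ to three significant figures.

Constant-volume legs do no work.
W(i) = (313)(34.5 − 19.7) = 4632 J; W(iii) = (832)(19.7 − 34.5) = -12314 J.
W_net = 4632 − 12314 = -7681 J (the counter-clockwise enclosed area).

W_net ≈ -7.68 kJ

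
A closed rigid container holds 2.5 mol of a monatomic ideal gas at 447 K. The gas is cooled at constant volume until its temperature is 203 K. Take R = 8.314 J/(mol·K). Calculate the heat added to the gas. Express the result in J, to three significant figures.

Q ≈ -7610 J

Constant volume ⇒ W = 0, so Q = ΔU = nCᵥΔT with Cᵥ = 3R/2 = 12.47 J/(mol·K).
ΔU = (2.5)(12.47)(203 − 447) = -7607 J.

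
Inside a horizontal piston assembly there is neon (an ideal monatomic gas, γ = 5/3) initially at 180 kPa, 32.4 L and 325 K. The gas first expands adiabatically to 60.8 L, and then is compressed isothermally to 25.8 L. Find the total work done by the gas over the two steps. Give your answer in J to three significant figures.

W_total ≈ -288 J

Step 1 (adiabatic): W = (P₁V₁ − P₂V₂)/(γ−1) = (5832 − 3833)/0.667 = 2998 J.
After step 1: P = 63.05 kPa, V = 60.8 L, T = 213.6 K.
Step 2 (isothermal): W = P₁V₁ ln(V₂/V₁) = (3833) ln(25.8/60.8) = -3286 J.
W_total = 2998 − 3286 = -288 J.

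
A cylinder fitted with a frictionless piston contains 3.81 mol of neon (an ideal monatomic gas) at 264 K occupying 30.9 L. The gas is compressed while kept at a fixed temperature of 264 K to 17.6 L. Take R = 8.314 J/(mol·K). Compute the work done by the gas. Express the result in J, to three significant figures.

W ≈ -4710 J

Isothermal: W = nRT ln(V₂/V₁).
W = (3.81)(8.314)(264) × ln(17.6/30.9)
  = 8363 × -0.5629
W_by_gas = -4707 J.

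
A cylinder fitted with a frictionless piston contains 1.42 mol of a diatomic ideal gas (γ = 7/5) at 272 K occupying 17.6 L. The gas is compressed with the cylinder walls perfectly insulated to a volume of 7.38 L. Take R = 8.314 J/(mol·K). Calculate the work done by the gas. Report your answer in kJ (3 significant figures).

Adiabatic: TV^(γ−1) = const with γ = 7/5.
T₂ = T₁ (V₁/V₂)^(γ−1) = 272 × (17.6/7.38)^0.4 = 272 × 1.416 = 385.1 K.
W_by = nCᵥ(T₁ − T₂) = (1.42)(20.79)(272 − 385.1) = -3338 J.

W ≈ -3.34 kJ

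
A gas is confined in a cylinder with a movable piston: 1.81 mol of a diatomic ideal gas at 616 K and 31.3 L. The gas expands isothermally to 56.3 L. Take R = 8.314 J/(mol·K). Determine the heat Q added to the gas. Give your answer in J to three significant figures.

Q ≈ 5440 J

Isothermal ⇒ ΔU = 0, so Q = W = nRT ln(V₂/V₁).
Q = (1.81)(8.314)(616) ln(56.3/31.3) = 9270 × 0.5871 = 5442 J.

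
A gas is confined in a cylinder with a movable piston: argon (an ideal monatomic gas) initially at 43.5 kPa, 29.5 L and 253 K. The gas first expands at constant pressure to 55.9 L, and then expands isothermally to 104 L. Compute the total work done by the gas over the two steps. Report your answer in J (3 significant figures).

W_total ≈ 2660 J

Step 1 (isobaric): W = PΔV = (43.5 kPa)(55.9 − 29.5 L) = 1148 J.
After step 1: P = 43.5 kPa, V = 55.9 L, T = 479.4 K.
Step 2 (isothermal): W = P₁V₁ ln(V₂/V₁) = (2432) ln(104/55.9) = 1510 J.
W_total = 1148 + 1510 = 2658 J.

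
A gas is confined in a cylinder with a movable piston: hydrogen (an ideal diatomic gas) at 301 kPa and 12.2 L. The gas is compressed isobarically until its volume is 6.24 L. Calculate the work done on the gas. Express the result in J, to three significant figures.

Isobaric: W = P ΔV.
W = (301 kPa)(6.24 − 12.2 L) = (301)(-5.96) = -1794 J.
Work on gas = −W_by = 1794 J.

W ≈ 1790 J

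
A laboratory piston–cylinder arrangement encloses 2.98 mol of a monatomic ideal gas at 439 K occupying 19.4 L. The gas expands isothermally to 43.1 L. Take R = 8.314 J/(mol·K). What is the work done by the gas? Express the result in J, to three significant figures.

Isothermal: W = nRT ln(V₂/V₁).
W = (2.98)(8.314)(439) × ln(43.1/19.4)
  = 10877 × 0.7982
W_by_gas = 8682 J.

W ≈ 8680 J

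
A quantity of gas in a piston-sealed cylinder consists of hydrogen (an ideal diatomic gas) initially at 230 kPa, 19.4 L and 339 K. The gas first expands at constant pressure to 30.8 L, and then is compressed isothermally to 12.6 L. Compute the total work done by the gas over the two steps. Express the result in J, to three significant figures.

W_total ≈ -3710 J

Step 1 (isobaric): W = PΔV = (230 kPa)(30.8 − 19.4 L) = 2622 J.
After step 1: P = 230 kPa, V = 30.8 L, T = 538.2 K.
Step 2 (isothermal): W = P₁V₁ ln(V₂/V₁) = (7084) ln(12.6/30.8) = -6332 J.
W_total = 2622 − 6332 = -3710 J.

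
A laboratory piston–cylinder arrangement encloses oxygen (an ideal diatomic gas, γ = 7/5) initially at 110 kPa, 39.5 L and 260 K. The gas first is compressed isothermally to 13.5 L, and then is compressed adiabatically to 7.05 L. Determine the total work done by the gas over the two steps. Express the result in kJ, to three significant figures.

Step 1 (isothermal): W = P₁V₁ ln(V₂/V₁) = (4345) ln(13.5/39.5) = -4665 J.
After step 1: P = 321.9 kPa, V = 13.5 L, T = 260 K.
Step 2 (adiabatic): W = (P₁V₁ − P₂V₂)/(γ−1) = (4345 − 5634)/0.4 = -3223 J.
W_total = -4665 − 3223 = -7888 J.

W_total ≈ -7.89 kJ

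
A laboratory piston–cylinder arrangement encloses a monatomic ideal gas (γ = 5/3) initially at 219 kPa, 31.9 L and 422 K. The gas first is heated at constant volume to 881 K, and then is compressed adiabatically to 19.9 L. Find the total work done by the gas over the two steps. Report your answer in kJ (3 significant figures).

Step 1 (isochoric): W = 0 (constant volume).
After step 1: P = 457.2 kPa (V unchanged).
Step 2 (adiabatic): W = (P₁V₁ − P₂V₂)/(γ−1) = (14585 − 19977)/0.667 = -8088 J.
W_total = 0 − 8088 = -8088 J.

W_total ≈ -8.09 kJ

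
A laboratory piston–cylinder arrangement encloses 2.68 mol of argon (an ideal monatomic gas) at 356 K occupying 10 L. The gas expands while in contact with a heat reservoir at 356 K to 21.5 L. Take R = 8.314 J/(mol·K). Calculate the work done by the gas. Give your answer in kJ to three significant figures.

W ≈ 6.07 kJ

Isothermal: W = nRT ln(V₂/V₁).
W = (2.68)(8.314)(356) × ln(21.5/10)
  = 7932 × 0.7655
W_by_gas = 6072 J.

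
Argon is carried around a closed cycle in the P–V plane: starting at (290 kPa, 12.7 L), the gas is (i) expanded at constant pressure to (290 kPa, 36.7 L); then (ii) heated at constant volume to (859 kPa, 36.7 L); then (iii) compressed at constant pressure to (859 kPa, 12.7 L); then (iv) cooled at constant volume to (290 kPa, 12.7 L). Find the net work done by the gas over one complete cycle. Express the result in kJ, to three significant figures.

Constant-volume legs do no work.
W(i) = (290)(36.7 − 12.7) = 6960 J; W(iii) = (859)(12.7 − 36.7) = -20616 J.
W_net = 6960 − 20616 = -13656 J (the counter-clockwise enclosed area).

W_net ≈ -13.7 kJ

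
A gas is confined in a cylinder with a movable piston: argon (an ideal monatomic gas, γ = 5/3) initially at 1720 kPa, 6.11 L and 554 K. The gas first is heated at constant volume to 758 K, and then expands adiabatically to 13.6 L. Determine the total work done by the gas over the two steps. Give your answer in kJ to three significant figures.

W_total ≈ 8.92 kJ

Step 1 (isochoric): W = 0 (constant volume).
After step 1: P = 2353 kPa (V unchanged).
Step 2 (adiabatic): W = (P₁V₁ − P₂V₂)/(γ−1) = (14379 − 8435)/0.667 = 8917 J.
W_total = 0 + 8917 = 8917 J.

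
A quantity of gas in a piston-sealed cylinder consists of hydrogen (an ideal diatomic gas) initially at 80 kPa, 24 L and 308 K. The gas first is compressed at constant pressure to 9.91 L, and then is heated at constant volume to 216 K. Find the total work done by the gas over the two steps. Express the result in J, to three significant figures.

W_total ≈ -1130 J

Step 1 (isobaric): W = PΔV = (80 kPa)(9.91 − 24 L) = -1127 J.
Step 2 (isochoric): W = 0 (constant volume).
W_total = -1127 + 0 = -1127 J.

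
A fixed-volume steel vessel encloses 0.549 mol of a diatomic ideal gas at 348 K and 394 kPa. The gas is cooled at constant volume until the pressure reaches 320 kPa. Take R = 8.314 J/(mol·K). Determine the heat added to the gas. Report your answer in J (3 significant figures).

Constant volume ⇒ W = 0, so Q = ΔU = nCᵥΔT with Cᵥ = 5R/2 = 20.79 J/(mol·K).
At constant V, T₂/T₁ = P₂/P₁ ⇒ ΔT = T₁(P₂/P₁ − 1) = 348·(320/394 − 1) = -65.36 K.
ΔU = (0.549)(20.79)(-65.36) = -745.8 J.

Q ≈ -746 J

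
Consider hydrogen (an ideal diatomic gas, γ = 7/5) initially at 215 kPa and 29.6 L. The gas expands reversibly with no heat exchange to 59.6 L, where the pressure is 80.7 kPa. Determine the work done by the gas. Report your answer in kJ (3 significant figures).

Adiabatic: W = (P₁V₁ − P₂V₂)/(γ − 1) with γ = 7/5.
P₁V₁ = 6364 J, P₂V₂ = 4810 J.
W = (6364 − 4810) / 0.4 = 3886 J.

W ≈ 3.89 kJ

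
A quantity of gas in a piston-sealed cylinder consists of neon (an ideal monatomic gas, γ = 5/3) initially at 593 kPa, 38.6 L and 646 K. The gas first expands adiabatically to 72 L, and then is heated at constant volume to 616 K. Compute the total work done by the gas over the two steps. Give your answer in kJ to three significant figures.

W_total ≈ 11.7 kJ

Step 1 (adiabatic): W = (P₁V₁ − P₂V₂)/(γ−1) = (22890 − 15106)/0.667 = 11676 J.
Step 2 (isochoric): W = 0 (constant volume).
W_total = 11676 + 0 = 11676 J.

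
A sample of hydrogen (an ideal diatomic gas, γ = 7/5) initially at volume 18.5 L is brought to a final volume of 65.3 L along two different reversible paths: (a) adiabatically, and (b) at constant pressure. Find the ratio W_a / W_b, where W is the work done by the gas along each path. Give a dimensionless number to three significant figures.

W_a / W_b ≈ 0.392

Path (a) adiabatic: W = P₁V₁(1 − (V₁/V₂)^(γ−1))/(γ−1) → W_a/(P₁V₁) = 0.9905.
Path (b) isobaric: W = P₁(V₂ − V₁) → W_b/(P₁V₁) = 2.53.
W_a / W_b = 0.9905 / 2.53 = 0.3915.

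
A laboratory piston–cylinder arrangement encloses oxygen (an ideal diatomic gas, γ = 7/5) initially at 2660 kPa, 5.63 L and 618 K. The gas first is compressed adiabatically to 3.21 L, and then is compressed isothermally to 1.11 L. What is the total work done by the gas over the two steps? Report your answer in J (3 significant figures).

Step 1 (adiabatic): W = (P₁V₁ − P₂V₂)/(γ−1) = (14976 − 18750)/0.4 = -9434 J.
After step 1: P = 5841 kPa, V = 3.21 L, T = 773.7 K.
Step 2 (isothermal): W = P₁V₁ ln(V₂/V₁) = (18750) ln(1.11/3.21) = -19910 J.
W_total = -9434 − 19910 = -29345 J.

W_total ≈ -29300 J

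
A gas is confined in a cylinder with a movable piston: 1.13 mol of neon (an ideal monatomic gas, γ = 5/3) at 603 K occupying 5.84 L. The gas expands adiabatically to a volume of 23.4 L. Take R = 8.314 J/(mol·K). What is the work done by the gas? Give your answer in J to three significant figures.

Adiabatic: TV^(γ−1) = const with γ = 5/3.
T₂ = T₁ (V₁/V₂)^(γ−1) = 603 × (5.84/23.4)^0.667 = 603 × 0.3964 = 239 K.
W_by = nCᵥ(T₁ − T₂) = (1.13)(12.47)(603 − 239) = 5129 J.

W ≈ 5130 J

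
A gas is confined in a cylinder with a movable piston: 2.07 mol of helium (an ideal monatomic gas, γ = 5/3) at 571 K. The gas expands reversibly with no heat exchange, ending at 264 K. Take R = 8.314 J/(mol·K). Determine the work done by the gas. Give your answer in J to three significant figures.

W ≈ 7930 J

Adiabatic ⇒ Q = 0, so W_by = −ΔU = nCᵥ(T₁ − T₂).
Cᵥ = 3R/2 = 12.47 J/(mol·K).
W = (2.07)(12.47)(571 − 264) = 7925 J.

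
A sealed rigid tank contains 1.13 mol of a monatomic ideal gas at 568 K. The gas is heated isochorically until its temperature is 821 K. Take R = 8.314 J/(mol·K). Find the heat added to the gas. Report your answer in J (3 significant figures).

Constant volume ⇒ W = 0, so Q = ΔU = nCᵥΔT with Cᵥ = 3R/2 = 12.47 J/(mol·K).
ΔU = (1.13)(12.47)(821 − 568) = 3565 J.

Q ≈ 3570 J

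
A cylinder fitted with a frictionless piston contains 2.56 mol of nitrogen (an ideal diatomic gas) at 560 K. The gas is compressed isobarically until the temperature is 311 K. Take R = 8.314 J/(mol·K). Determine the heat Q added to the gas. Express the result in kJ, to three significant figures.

Q ≈ -18.5 kJ

Isobaric: W = nRΔT = (2.56)(8.314)(-249) = -5300 J.
ΔU = nCᵥΔT with Cᵥ = 5R/2: ΔU = (2.56)(20.79)(-249) = -13249 J.
Q = ΔU + W = -13249 − 5300 = -18549 J.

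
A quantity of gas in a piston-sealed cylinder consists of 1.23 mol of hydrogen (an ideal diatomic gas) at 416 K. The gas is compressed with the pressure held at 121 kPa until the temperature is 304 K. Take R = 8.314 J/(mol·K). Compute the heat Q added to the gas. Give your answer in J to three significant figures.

Isobaric: W = nRΔT = (1.23)(8.314)(-112) = -1145 J.
ΔU = nCᵥΔT with Cᵥ = 5R/2: ΔU = (1.23)(20.79)(-112) = -2863 J.
Q = ΔU + W = -2863 − 1145 = -4009 J.

Q ≈ -4010 J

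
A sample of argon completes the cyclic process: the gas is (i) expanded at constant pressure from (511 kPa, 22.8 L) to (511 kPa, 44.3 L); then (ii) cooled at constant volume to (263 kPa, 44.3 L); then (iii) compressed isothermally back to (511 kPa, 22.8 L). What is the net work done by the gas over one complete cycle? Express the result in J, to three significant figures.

W_net ≈ 3250 J

Leg (i): W = PΔV = (511)(44.3 − 22.8) = 10986 J.
Leg (ii): W = 0.
Leg (iii): W = PᵢVᵢ ln(V_f/Vᵢ) = (11651) ln(22.8/44.3) = -7739 J.
W_net = 10986 − 7739 = 3248 J.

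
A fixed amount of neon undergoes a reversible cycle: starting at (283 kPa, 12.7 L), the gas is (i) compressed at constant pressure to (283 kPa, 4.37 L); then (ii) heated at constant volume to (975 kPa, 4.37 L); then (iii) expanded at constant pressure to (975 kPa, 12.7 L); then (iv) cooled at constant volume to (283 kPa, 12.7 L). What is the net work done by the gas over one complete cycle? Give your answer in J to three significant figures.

Constant-volume legs do no work.
W(i) = (283)(4.37 − 12.7) = -2357 J; W(iii) = (975)(12.7 − 4.37) = 8122 J.
W_net = -2357 + 8122 = 5764 J (the clockwise enclosed area).

W_net ≈ 5760 J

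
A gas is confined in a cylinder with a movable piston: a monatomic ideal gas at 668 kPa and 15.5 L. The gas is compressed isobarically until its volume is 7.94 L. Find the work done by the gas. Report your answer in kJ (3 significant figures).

W ≈ -5.05 kJ

Isobaric: W = P ΔV.
W = (668 kPa)(7.94 − 15.5 L) = (668)(-7.56) = -5050 J.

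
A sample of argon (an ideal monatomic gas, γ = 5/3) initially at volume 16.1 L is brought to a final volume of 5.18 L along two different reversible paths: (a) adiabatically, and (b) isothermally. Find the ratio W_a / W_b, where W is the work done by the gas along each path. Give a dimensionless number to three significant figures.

Path (a) adiabatic: W = P₁V₁(1 − (V₁/V₂)^(γ−1))/(γ−1) → W_a/(P₁V₁) = -1.695.
Path (b) isothermal: W = P₁V₁ ln(V₂/V₁) → W_b/(P₁V₁) = -1.134.
W_a / W_b = -1.695 / -1.134 = 1.494.

W_a / W_b ≈ 1.49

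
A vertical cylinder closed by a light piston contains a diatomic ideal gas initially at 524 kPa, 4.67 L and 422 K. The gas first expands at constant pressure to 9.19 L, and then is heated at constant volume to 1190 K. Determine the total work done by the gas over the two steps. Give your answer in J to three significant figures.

Step 1 (isobaric): W = PΔV = (524 kPa)(9.19 − 4.67 L) = 2368 J.
Step 2 (isochoric): W = 0 (constant volume).
W_total = 2368 + 0 = 2368 J.

W_total ≈ 2370 J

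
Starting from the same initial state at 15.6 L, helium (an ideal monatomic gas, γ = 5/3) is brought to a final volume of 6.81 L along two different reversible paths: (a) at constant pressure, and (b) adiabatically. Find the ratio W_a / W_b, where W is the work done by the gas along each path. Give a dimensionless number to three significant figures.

Path (a) isobaric: W = P₁(V₂ − V₁) → W_a/(P₁V₁) = -0.5635.
Path (b) adiabatic: W = P₁V₁(1 − (V₁/V₂)^(γ−1))/(γ−1) → W_b/(P₁V₁) = -1.107.
W_a / W_b = -0.5635 / -1.107 = 0.5092.

W_a / W_b ≈ 0.509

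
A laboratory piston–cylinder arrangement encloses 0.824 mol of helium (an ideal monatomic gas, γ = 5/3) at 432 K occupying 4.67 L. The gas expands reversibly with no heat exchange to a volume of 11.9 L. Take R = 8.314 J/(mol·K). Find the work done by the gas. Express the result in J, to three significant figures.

W ≈ 2060 J

Adiabatic: TV^(γ−1) = const with γ = 5/3.
T₂ = T₁ (V₁/V₂)^(γ−1) = 432 × (4.67/11.9)^0.667 = 432 × 0.536 = 231.6 K.
W_by = nCᵥ(T₁ − T₂) = (0.824)(12.47)(432 − 231.6) = 2060 J.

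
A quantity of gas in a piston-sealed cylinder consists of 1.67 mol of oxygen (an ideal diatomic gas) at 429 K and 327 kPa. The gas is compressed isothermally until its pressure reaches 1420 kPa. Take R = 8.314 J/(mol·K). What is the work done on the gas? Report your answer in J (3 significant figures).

Isothermal process: W = nRT ln(V₂/V₁) = nRT ln(P₁/P₂).
W = (1.67)(8.314)(429) × ln(327/1420)
  = 5956 × ln(0.2303) = 5956 × -1.468
W_by_gas = -8747 J; work on gas = −W_by = 8747 J.

W ≈ 8750 J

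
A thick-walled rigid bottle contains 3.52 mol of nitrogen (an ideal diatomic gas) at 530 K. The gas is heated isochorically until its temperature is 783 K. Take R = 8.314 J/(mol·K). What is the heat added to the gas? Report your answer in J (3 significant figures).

Q ≈ 18500 J

Constant volume ⇒ W = 0, so Q = ΔU = nCᵥΔT with Cᵥ = 5R/2 = 20.79 J/(mol·K).
ΔU = (3.52)(20.79)(783 − 530) = 18510 J.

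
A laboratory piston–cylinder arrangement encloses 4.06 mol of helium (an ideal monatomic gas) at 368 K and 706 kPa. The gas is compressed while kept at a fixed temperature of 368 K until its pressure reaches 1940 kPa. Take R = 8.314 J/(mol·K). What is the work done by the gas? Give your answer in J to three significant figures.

Isothermal process: W = nRT ln(V₂/V₁) = nRT ln(P₁/P₂).
W = (4.06)(8.314)(368) × ln(706/1940)
  = 12422 × ln(0.3639) = 12422 × -1.011
W_by_gas = -12556 J.

W ≈ -12600 J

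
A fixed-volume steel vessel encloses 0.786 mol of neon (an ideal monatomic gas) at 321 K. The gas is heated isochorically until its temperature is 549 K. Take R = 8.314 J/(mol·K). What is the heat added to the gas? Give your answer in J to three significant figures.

Constant volume ⇒ W = 0, so Q = ΔU = nCᵥΔT with Cᵥ = 3R/2 = 12.47 J/(mol·K).
ΔU = (0.786)(12.47)(549 − 321) = 2235 J.

Q ≈ 2230 J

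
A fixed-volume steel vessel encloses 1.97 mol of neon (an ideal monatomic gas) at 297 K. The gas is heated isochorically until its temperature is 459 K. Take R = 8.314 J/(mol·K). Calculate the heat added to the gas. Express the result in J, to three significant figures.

Constant volume ⇒ W = 0, so Q = ΔU = nCᵥΔT with Cᵥ = 3R/2 = 12.47 J/(mol·K).
ΔU = (1.97)(12.47)(459 − 297) = 3980 J.

Q ≈ 3980 J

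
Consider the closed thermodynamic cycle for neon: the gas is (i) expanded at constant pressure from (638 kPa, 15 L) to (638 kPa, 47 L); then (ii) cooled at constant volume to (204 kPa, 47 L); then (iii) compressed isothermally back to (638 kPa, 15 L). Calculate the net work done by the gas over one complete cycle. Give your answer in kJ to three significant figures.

Leg (i): W = PΔV = (638)(47 − 15) = 20416 J.
Leg (ii): W = 0.
Leg (iii): W = PᵢVᵢ ln(V_f/Vᵢ) = (9588) ln(15/47) = -10950 J.
W_net = 20416 − 10950 = 9466 J.

W_net ≈ 9.47 kJ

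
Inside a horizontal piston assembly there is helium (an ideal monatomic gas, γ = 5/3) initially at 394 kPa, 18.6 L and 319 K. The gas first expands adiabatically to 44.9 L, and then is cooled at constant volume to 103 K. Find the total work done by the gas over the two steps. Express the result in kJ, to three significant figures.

Step 1 (adiabatic): W = (P₁V₁ − P₂V₂)/(γ−1) = (7328 − 4072)/0.667 = 4884 J.
Step 2 (isochoric): W = 0 (constant volume).
W_total = 4884 + 0 = 4884 J.

W_total ≈ 4.88 kJ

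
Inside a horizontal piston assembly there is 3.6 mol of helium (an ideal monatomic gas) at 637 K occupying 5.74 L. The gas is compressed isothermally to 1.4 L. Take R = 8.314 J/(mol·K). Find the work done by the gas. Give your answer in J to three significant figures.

Isothermal: W = nRT ln(V₂/V₁).
W = (3.6)(8.314)(637) × ln(1.4/5.74)
  = 19066 × -1.411
W_by_gas = -26901 J.

W ≈ -26900 J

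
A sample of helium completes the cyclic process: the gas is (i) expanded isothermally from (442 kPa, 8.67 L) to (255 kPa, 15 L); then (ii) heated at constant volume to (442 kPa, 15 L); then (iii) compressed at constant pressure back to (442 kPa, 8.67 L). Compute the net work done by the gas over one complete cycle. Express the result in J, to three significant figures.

W_net ≈ -697 J

Leg (i): W = PᵢVᵢ ln(V_f/Vᵢ) = (3832) ln(15/8.67) = 2101 J.
Leg (ii): W = 0.
Leg (iii): W = PΔV = (442)(8.67 − 15) = -2798 J.
W_net = 2101 − 2798 = -697.2 J.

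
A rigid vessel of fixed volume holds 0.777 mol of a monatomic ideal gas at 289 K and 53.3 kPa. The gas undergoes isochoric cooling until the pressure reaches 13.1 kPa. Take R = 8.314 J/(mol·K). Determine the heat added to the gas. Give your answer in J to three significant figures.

Q ≈ -2110 J

Constant volume ⇒ W = 0, so Q = ΔU = nCᵥΔT with Cᵥ = 3R/2 = 12.47 J/(mol·K).
At constant V, T₂/T₁ = P₂/P₁ ⇒ ΔT = T₁(P₂/P₁ − 1) = 289·(13.1/53.3 − 1) = -218 K.
ΔU = (0.777)(12.47)(-218) = -2112 J.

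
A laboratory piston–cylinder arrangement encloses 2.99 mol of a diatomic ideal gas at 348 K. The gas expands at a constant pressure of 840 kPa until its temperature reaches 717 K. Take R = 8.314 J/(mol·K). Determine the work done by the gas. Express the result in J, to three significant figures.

W ≈ 9170 J

Isobaric: W = P ΔV = nR ΔT.
W = (2.99)(8.314)(717 − 348) = 9173 J.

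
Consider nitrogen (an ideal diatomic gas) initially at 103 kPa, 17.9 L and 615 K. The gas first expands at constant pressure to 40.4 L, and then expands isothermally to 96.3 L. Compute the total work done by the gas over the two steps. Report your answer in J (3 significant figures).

Step 1 (isobaric): W = PΔV = (103 kPa)(40.4 − 17.9 L) = 2318 J.
After step 1: P = 103 kPa, V = 40.4 L, T = 1388 K.
Step 2 (isothermal): W = P₁V₁ ln(V₂/V₁) = (4161) ln(96.3/40.4) = 3615 J.
W_total = 2318 + 3615 = 5932 J.

W_total ≈ 5930 J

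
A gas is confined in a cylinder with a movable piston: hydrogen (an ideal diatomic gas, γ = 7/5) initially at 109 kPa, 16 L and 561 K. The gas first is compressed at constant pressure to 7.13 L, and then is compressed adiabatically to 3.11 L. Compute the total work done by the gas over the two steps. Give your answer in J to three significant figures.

W_total ≈ -1730 J

Step 1 (isobaric): W = PΔV = (109 kPa)(7.13 − 16 L) = -966.8 J.
After step 1: P = 109 kPa, V = 7.13 L, T = 250 K.
Step 2 (adiabatic): W = (P₁V₁ − P₂V₂)/(γ−1) = (777.2 − 1083)/0.4 = -764.7 J.
W_total = -966.8 − 764.7 = -1732 J.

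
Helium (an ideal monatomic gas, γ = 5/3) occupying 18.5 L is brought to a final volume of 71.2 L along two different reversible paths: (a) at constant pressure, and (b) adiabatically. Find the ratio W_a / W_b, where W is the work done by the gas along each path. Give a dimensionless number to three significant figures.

Path (a) isobaric: W = P₁(V₂ − V₁) → W_a/(P₁V₁) = 2.849.
Path (b) adiabatic: W = P₁V₁(1 − (V₁/V₂)^(γ−1))/(γ−1) → W_b/(P₁V₁) = 0.8892.
W_a / W_b = 2.849 / 0.8892 = 3.204.

W_a / W_b ≈ 3.20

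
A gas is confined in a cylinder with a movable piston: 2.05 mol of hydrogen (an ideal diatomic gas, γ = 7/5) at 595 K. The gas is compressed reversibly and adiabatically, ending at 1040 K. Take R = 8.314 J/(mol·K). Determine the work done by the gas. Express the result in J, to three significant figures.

W ≈ -19000 J

Adiabatic ⇒ Q = 0, so W_by = −ΔU = nCᵥ(T₁ − T₂).
Cᵥ = 5R/2 = 20.79 J/(mol·K).
W = (2.05)(20.79)(595 − 1040) = -18961 J.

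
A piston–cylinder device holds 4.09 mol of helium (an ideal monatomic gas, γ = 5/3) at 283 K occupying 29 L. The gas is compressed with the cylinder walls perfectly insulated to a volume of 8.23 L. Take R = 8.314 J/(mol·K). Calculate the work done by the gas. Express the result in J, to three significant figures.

W ≈ -19000 J

Adiabatic: TV^(γ−1) = const with γ = 5/3.
T₂ = T₁ (V₁/V₂)^(γ−1) = 283 × (29/8.23)^0.667 = 283 × 2.316 = 655.3 K.
W_by = nCᵥ(T₁ − T₂) = (4.09)(12.47)(283 − 655.3) = -18991 J.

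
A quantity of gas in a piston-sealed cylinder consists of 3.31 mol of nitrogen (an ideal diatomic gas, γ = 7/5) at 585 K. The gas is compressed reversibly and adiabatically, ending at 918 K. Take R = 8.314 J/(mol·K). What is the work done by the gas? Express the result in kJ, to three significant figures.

Adiabatic ⇒ Q = 0, so W_by = −ΔU = nCᵥ(T₁ − T₂).
Cᵥ = 5R/2 = 20.79 J/(mol·K).
W = (3.31)(20.79)(585 − 918) = -22910 J.

W ≈ -22.9 kJ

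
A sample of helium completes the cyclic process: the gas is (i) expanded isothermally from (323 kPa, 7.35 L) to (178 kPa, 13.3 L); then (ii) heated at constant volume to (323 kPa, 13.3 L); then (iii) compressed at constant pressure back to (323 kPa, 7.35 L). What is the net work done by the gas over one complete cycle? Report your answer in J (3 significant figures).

W_net ≈ -514 J

Leg (i): W = PᵢVᵢ ln(V_f/Vᵢ) = (2374) ln(13.3/7.35) = 1408 J.
Leg (ii): W = 0.
Leg (iii): W = PΔV = (323)(7.35 − 13.3) = -1922 J.
W_net = 1408 − 1922 = -513.9 J.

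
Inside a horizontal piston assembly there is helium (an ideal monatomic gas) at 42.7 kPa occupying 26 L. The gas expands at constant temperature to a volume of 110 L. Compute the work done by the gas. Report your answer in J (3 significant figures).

Isothermal: W = nRT ln(V₂/V₁) = P₁V₁ ln(V₂/V₁).
P₁V₁ = (42.7 kPa)(26 L) = 1110 J.
W = 1110 × ln(110/26) = 1110 × 1.442
W_by_gas = 1601 J.

W ≈ 1600 J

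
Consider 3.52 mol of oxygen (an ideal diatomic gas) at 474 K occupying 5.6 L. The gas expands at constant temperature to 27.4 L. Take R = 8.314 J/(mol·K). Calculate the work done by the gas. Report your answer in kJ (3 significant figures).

W ≈ 22.0 kJ

Isothermal: W = nRT ln(V₂/V₁).
W = (3.52)(8.314)(474) × ln(27.4/5.6)
  = 13872 × 1.588
W_by_gas = 22025 J.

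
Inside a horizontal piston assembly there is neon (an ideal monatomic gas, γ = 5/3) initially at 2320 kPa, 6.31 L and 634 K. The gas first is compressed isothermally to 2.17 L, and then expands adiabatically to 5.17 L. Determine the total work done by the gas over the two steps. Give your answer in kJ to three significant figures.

Step 1 (isothermal): W = P₁V₁ ln(V₂/V₁) = (14639) ln(2.17/6.31) = -15626 J.
After step 1: P = 6746 kPa, V = 2.17 L, T = 634 K.
Step 2 (adiabatic): W = (P₁V₁ − P₂V₂)/(γ−1) = (14639 − 8207)/0.667 = 9649 J.
W_total = -15626 + 9649 = -5977 J.

W_total ≈ -5.98 kJ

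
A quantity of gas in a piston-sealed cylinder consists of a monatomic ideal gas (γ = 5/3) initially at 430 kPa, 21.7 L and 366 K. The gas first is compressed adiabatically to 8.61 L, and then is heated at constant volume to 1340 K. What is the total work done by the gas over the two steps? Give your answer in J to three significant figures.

Step 1 (adiabatic): W = (P₁V₁ − P₂V₂)/(γ−1) = (9331 − 17281)/0.667 = -11925 J.
Step 2 (isochoric): W = 0 (constant volume).
W_total = -11925 + 0 = -11925 J.

W_total ≈ -11900 J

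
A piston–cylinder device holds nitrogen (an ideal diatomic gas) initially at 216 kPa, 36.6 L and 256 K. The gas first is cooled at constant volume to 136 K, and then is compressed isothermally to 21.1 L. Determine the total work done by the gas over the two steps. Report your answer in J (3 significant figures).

Step 1 (isochoric): W = 0 (constant volume).
After step 1: P = 114.8 kPa (V unchanged).
Step 2 (isothermal): W = P₁V₁ ln(V₂/V₁) = (4200) ln(21.1/36.6) = -2313 J.
W_total = 0 − 2313 = -2313 J.

W_total ≈ -2310 J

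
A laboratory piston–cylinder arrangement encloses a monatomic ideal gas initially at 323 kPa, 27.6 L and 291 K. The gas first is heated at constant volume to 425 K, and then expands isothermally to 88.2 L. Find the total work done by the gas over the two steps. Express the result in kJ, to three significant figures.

Step 1 (isochoric): W = 0 (constant volume).
After step 1: P = 471.7 kPa (V unchanged).
Step 2 (isothermal): W = P₁V₁ ln(V₂/V₁) = (13020) ln(88.2/27.6) = 15126 J.
W_total = 0 + 15126 = 15126 J.

W_total ≈ 15.1 kJ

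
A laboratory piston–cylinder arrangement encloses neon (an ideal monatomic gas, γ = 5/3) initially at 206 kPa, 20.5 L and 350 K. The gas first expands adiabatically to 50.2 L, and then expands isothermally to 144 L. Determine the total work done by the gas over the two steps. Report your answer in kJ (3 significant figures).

Step 1 (adiabatic): W = (P₁V₁ − P₂V₂)/(γ−1) = (4223 − 2324)/0.667 = 2848 J.
After step 1: P = 46.3 kPa, V = 50.2 L, T = 192.6 K.
Step 2 (isothermal): W = P₁V₁ ln(V₂/V₁) = (2324) ln(144/50.2) = 2450 J.
W_total = 2848 + 2450 = 5297 J.

W_total ≈ 5.30 kJ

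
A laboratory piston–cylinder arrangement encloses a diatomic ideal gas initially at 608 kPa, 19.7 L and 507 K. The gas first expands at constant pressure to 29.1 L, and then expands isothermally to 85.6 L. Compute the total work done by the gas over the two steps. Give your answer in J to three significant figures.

W_total ≈ 24800 J

Step 1 (isobaric): W = PΔV = (608 kPa)(29.1 − 19.7 L) = 5715 J.
After step 1: P = 608 kPa, V = 29.1 L, T = 748.9 K.
Step 2 (isothermal): W = P₁V₁ ln(V₂/V₁) = (17693) ln(85.6/29.1) = 19090 J.
W_total = 5715 + 19090 = 24805 J.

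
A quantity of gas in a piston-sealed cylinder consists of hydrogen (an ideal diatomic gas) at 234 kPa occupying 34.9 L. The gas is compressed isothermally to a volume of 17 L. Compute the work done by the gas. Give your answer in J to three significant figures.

Isothermal: W = nRT ln(V₂/V₁) = P₁V₁ ln(V₂/V₁).
P₁V₁ = (234 kPa)(34.9 L) = 8167 J.
W = 8167 × ln(17/34.9) = 8167 × -0.7193
W_by_gas = -5874 J.

W ≈ -5870 J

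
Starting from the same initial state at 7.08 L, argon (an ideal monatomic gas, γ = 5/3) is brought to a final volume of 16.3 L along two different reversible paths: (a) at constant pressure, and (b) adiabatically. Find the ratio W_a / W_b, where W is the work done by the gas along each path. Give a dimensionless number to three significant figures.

Path (a) isobaric: W = P₁(V₂ − V₁) → W_a/(P₁V₁) = 1.302.
Path (b) adiabatic: W = P₁V₁(1 − (V₁/V₂)^(γ−1))/(γ−1) → W_b/(P₁V₁) = 0.6397.
W_a / W_b = 1.302 / 0.6397 = 2.036.

W_a / W_b ≈ 2.04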